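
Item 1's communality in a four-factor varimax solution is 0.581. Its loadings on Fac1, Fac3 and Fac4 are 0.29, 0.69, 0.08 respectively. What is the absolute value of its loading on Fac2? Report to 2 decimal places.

0.12

Under orthogonal rotation h² = Σλ², so λ_Fac2² = h² − (0.5666) = 0.581 − 0.5666 = 0.0144.
|λ| = √0.0144 = 0.1200.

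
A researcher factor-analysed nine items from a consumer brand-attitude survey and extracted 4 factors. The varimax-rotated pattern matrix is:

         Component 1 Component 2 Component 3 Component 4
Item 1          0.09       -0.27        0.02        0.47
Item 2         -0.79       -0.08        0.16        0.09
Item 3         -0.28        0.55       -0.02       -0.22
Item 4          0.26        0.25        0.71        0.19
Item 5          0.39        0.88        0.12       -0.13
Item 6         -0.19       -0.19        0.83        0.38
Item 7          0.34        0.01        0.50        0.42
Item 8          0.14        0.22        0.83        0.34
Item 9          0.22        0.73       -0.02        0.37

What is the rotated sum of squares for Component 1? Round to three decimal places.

1.150

SS loadings for Component 1 = 0.09² + (-0.79)² + (-0.28)² + 0.26² + 0.39² + (-0.19)² + 0.34² + 0.14² + 0.22² = 0.0081 + 0.6241 + 0.0784 + 0.0676 + 0.1521 + 0.0361 + 0.1156 + 0.0196 + 0.0484 = 1.1500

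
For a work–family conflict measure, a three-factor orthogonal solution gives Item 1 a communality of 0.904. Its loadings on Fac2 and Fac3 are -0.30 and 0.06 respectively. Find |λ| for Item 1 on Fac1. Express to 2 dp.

Under orthogonal rotation h² = Σλ², so λ_Fac1² = h² − (0.0936) = 0.904 − 0.0936 = 0.8104.
|λ| = √0.8104 = 0.9002.

0.90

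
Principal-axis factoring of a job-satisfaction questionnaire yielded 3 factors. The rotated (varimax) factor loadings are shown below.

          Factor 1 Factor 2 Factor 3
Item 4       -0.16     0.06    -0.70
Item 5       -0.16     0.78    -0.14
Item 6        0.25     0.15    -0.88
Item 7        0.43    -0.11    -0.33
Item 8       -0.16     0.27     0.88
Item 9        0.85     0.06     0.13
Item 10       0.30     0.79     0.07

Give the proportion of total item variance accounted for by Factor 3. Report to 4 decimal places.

SS loadings for Factor 3 = (-0.70)² + (-0.14)² + (-0.88)² + (-0.33)² + 0.88² + 0.13² + 0.07² = 2.1891
Proportion of variance = 2.1891 / 7 = 0.3127.

0.3127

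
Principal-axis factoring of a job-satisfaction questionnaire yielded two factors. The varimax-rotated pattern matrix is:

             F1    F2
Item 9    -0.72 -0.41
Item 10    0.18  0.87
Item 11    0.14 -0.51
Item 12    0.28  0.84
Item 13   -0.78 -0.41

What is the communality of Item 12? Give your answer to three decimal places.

h² = 0.28² + 0.84² = 0.0784 + 0.7056 = 0.7840

0.784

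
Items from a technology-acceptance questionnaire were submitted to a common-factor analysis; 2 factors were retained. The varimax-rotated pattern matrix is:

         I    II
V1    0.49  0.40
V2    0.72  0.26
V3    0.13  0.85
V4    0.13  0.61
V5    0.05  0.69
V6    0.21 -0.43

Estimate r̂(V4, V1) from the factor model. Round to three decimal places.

0.308

r̂ = Σ λ_i·λ_j across factors = (0.13)(0.49) + (0.61)(0.40)
  = +0.0637 +0.2440 = 0.3077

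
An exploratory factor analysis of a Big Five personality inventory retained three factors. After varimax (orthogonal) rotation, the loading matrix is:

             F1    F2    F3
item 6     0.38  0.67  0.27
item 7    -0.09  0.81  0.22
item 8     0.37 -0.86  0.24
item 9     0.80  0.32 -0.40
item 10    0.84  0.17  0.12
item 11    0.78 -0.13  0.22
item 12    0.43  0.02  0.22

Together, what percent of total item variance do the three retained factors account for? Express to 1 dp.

69.6%

Communalities: 0.6662, 0.7126, 0.9341, 0.9024, 0.7489, 0.6737, 0.2337; Σh² = 4.8716.
Total variance with 7 standardized items is 7, so the solution explains 4.8716/7 = 0.6959 = 69.59%.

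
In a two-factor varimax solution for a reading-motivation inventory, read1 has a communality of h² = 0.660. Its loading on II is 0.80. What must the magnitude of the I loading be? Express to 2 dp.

Under orthogonal rotation h² = Σλ², so λ_I² = h² − (0.6400) = 0.660 − 0.6400 = 0.0200.
|λ| = √0.0200 = 0.1414.

0.14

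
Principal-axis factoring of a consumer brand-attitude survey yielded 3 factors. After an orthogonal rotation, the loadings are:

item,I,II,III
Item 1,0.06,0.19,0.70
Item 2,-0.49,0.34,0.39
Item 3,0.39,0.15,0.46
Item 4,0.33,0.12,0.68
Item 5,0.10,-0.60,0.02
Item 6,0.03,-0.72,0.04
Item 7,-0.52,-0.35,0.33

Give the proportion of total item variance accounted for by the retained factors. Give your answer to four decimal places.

Communalities: 0.5297, 0.5078, 0.3862, 0.5857, 0.3704, 0.5209, 0.5018; Σh² = 3.4025.
Total variance with 7 standardized items is 7, so the solution explains 3.4025/7 = 0.4861.

0.4861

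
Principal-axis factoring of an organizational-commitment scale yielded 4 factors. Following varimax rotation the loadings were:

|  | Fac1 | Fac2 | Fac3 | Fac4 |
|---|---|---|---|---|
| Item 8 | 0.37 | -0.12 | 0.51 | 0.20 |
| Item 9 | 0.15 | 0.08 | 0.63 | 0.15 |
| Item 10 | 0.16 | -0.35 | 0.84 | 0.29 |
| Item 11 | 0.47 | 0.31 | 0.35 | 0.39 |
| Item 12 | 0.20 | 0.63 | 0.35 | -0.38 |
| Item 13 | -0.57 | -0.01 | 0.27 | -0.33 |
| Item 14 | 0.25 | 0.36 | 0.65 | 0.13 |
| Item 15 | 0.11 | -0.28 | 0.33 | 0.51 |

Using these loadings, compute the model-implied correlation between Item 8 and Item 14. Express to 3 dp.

0.407

r̂ = Σ λ_i·λ_j across factors = (0.37)(0.25) + (-0.12)(0.36) + (0.51)(0.65) + (0.20)(0.13)
  = +0.0925 -0.0432 +0.3315 +0.0260 = 0.4068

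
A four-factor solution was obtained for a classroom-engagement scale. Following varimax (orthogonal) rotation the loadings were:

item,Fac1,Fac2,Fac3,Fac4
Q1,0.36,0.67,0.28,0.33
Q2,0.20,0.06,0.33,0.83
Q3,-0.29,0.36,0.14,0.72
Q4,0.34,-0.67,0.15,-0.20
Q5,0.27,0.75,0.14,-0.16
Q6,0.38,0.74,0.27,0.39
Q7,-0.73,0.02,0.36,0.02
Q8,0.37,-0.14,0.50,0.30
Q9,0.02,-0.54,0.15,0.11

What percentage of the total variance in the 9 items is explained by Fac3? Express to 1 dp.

8.0%

SS loadings for Fac3 = 0.28² + 0.33² + 0.14² + 0.15² + 0.14² + 0.27² + 0.36² + 0.50² + 0.15² = 0.7240
With 9 standardized items, total variance = 9. Proportion = 0.7240/9 = 0.0804 → 8.04%.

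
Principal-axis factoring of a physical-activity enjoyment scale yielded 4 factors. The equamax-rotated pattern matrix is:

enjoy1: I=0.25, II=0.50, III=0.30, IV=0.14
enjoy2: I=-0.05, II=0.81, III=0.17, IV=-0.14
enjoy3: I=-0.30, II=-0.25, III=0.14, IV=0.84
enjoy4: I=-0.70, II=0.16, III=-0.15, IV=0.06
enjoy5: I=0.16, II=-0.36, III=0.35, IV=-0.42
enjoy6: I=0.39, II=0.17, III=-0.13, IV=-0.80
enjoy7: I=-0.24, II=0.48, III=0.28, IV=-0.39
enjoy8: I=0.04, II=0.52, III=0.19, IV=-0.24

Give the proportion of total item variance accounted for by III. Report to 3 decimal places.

0.052

SS loadings for III = 0.30² + 0.17² + 0.14² + (-0.15)² + 0.35² + (-0.13)² + 0.28² + 0.19² = 0.4149
Proportion of variance = 0.4149 / 8 = 0.0519.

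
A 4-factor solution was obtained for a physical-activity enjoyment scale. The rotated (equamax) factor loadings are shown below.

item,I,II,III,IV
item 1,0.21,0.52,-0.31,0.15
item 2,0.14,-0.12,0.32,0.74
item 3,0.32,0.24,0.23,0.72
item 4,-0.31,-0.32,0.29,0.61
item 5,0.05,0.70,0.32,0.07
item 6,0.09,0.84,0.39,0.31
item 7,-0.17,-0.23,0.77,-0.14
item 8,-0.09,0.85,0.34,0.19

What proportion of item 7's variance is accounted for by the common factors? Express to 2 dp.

0.69

h² = (-0.17)² + (-0.23)² + 0.77² + (-0.14)² = 0.0289 + 0.0529 + 0.5929 + 0.0196 = 0.6943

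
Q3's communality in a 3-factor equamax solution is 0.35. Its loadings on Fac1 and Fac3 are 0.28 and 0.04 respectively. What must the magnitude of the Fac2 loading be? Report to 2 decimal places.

Under orthogonal rotation h² = Σλ², so λ_Fac2² = h² − (0.0800) = 0.35 − 0.0800 = 0.2700.
|λ| = √0.2700 = 0.5196.

0.52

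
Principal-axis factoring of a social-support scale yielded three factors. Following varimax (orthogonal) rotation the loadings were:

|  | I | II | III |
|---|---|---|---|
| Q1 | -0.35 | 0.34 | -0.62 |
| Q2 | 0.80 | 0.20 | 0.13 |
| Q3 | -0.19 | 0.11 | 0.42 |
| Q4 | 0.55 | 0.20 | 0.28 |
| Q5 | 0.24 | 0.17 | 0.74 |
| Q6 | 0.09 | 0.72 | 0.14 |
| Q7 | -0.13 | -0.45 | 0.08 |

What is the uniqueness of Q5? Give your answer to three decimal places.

h² = 0.24² + 0.17² + 0.74² = 0.0576 + 0.0289 + 0.5476 = 0.6341
Uniqueness u² = 1 − h² = 1 − 0.6341 = 0.3659

0.366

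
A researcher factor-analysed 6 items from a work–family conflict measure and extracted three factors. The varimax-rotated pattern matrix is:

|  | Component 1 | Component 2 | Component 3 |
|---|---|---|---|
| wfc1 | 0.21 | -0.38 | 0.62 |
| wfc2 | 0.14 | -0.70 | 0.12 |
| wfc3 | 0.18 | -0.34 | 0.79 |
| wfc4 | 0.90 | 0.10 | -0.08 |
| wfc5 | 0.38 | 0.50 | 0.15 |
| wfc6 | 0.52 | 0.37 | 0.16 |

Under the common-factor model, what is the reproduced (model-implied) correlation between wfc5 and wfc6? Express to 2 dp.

0.41

r̂ = Σ λ_i·λ_j across factors = (0.38)(0.52) + (0.50)(0.37) + (0.15)(0.16)
  = +0.1976 +0.1850 +0.0240 = 0.4066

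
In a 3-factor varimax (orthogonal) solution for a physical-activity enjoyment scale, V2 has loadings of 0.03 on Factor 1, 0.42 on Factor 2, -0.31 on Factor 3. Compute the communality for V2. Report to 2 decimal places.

0.27

h² = 0.03² + 0.42² + (-0.31)² = 0.0009 + 0.1764 + 0.0961 = 0.2734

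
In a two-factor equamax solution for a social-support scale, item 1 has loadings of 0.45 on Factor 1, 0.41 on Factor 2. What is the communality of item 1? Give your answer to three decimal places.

h² = 0.45² + 0.41² = 0.2025 + 0.1681 = 0.3706

0.371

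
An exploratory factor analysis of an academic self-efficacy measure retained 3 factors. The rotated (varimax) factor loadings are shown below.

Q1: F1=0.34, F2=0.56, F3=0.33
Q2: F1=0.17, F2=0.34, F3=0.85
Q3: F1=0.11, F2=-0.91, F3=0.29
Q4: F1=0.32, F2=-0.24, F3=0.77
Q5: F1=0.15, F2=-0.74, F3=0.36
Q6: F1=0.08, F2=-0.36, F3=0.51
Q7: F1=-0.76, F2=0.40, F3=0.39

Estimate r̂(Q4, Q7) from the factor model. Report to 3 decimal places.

r̂ = Σ λ_i·λ_j across factors = (0.32)(-0.76) + (-0.24)(0.40) + (0.77)(0.39)
  = -0.2432 -0.0960 +0.3003 = -0.0389

-0.039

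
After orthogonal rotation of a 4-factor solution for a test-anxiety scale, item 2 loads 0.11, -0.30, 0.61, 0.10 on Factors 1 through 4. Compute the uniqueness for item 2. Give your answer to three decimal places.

h² = 0.11² + (-0.30)² + 0.61² + 0.10² = 0.0121 + 0.0900 + 0.3721 + 0.0100 = 0.4842
Uniqueness u² = 1 − h² = 1 − 0.4842 = 0.5158

0.516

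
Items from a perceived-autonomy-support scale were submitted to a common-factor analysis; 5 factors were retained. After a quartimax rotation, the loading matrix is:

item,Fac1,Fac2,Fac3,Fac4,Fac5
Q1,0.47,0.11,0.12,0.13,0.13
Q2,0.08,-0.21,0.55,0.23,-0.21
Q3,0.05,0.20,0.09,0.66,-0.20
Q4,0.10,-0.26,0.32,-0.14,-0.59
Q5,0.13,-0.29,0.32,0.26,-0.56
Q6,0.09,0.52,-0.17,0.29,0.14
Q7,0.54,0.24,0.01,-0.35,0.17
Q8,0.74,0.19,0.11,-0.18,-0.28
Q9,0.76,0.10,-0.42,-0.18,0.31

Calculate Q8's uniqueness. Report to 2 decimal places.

h² = 0.74² + 0.19² + 0.11² + (-0.18)² + (-0.28)² = 0.5476 + 0.0361 + 0.0121 + 0.0324 + 0.0784 = 0.7066
Uniqueness u² = 1 − h² = 1 − 0.7066 = 0.2934

0.29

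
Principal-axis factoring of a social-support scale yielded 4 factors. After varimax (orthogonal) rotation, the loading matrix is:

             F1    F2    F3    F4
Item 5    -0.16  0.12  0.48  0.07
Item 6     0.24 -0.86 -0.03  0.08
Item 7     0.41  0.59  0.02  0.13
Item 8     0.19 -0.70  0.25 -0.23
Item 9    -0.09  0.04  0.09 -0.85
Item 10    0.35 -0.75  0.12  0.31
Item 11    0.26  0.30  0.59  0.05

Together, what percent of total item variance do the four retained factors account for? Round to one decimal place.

SS loadings by factor: 0.4856, 2.2462, 0.6648, 0.9022; total = 4.2988.
Total variance with 7 standardized items is 7, so the solution explains 4.2988/7 = 0.6141 = 61.41%.

61.4%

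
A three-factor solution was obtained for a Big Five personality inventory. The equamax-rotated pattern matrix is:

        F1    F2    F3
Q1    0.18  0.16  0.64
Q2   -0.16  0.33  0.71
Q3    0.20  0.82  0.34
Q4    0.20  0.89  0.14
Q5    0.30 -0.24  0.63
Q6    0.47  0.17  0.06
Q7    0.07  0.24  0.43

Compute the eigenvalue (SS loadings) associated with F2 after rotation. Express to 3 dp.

1.743

SS loadings for F2 = 0.16² + 0.33² + 0.82² + 0.89² + (-0.24)² + 0.17² + 0.24² = 0.0256 + 0.1089 + 0.6724 + 0.7921 + 0.0576 + 0.0289 + 0.0576 = 1.7431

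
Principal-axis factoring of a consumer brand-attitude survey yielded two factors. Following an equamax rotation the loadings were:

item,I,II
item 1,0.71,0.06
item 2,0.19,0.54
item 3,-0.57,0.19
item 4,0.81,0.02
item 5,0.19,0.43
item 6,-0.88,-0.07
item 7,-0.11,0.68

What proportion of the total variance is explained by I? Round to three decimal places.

0.335

SS loadings for I = 0.71² + 0.19² + (-0.57)² + 0.81² + 0.19² + (-0.88)² + (-0.11)² = 2.3438
Proportion of variance = 2.3438 / 7 = 0.3348.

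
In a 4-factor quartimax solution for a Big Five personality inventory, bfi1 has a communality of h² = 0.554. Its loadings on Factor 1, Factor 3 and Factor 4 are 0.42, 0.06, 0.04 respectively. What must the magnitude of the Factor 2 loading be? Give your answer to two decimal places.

0.61

Under orthogonal rotation h² = Σλ², so λ_Factor 2² = h² − (0.1816) = 0.554 − 0.1816 = 0.3724.
|λ| = √0.3724 = 0.6102.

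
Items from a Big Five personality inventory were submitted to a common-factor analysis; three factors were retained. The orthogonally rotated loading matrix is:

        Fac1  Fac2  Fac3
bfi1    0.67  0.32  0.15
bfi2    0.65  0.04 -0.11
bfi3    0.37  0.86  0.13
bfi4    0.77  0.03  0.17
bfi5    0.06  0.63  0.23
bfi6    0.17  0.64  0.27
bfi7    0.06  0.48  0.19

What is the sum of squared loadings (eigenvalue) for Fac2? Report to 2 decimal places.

SS loadings for Fac2 = 0.32² + 0.04² + 0.86² + 0.03² + 0.63² + 0.64² + 0.48² = 0.1024 + 0.0016 + 0.7396 + 0.0009 + 0.3969 + 0.4096 + 0.2304 = 1.8814

1.88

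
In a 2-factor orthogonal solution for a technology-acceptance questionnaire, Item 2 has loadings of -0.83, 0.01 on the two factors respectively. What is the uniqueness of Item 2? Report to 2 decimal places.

h² = (-0.83)² + 0.01² = 0.6889 + 0.0001 = 0.6890
Uniqueness u² = 1 − h² = 1 − 0.6890 = 0.3110

0.31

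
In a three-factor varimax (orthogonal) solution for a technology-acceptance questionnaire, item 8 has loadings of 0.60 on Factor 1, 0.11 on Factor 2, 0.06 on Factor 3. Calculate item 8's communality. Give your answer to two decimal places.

0.38

h² = 0.60² + 0.11² + 0.06² = 0.3600 + 0.0121 + 0.0036 = 0.3757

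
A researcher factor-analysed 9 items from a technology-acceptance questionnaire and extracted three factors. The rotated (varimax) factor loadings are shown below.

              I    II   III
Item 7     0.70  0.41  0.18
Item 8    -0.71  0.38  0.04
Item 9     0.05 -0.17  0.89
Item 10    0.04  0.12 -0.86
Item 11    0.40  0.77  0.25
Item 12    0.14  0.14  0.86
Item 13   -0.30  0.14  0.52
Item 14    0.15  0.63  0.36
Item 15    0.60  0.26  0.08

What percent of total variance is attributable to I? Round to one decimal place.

18.3%

SS loadings for I = 0.70² + (-0.71)² + 0.05² + 0.04² + 0.40² + 0.14² + (-0.30)² + 0.15² + 0.60² = 1.6503
With 9 standardized items, total variance = 9. Proportion = 1.6503/9 = 0.1834 → 18.34%.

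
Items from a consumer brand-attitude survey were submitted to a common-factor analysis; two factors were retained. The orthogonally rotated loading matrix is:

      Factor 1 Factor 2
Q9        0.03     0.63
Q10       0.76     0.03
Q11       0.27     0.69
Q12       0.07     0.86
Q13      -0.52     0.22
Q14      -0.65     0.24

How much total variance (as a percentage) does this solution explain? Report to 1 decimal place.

SS loadings by factor: 1.3492, 1.7195; total = 3.0687.
Total variance with 6 standardized items is 6, so the solution explains 3.0687/6 = 0.5114 = 51.15%.

51.1%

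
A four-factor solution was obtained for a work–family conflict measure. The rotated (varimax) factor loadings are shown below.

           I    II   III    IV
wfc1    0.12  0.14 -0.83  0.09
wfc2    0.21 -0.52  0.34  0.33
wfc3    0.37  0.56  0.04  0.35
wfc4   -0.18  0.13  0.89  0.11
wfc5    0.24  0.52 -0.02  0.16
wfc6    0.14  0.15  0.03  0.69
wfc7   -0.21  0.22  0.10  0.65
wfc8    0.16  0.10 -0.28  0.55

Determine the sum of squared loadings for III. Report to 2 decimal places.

1.69

SS loadings for III = (-0.83)² + 0.34² + 0.04² + 0.89² + (-0.02)² + 0.03² + 0.10² + (-0.28)² = 0.6889 + 0.1156 + 0.0016 + 0.7921 + 0.0004 + 0.0009 + 0.0100 + 0.0784 = 1.6879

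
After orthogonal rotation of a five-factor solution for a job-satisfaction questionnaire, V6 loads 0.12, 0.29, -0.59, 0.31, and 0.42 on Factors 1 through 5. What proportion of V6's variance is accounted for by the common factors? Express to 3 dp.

h² = 0.12² + 0.29² + (-0.59)² + 0.31² + 0.42² = 0.0144 + 0.0841 + 0.3481 + 0.0961 + 0.1764 = 0.7191

0.719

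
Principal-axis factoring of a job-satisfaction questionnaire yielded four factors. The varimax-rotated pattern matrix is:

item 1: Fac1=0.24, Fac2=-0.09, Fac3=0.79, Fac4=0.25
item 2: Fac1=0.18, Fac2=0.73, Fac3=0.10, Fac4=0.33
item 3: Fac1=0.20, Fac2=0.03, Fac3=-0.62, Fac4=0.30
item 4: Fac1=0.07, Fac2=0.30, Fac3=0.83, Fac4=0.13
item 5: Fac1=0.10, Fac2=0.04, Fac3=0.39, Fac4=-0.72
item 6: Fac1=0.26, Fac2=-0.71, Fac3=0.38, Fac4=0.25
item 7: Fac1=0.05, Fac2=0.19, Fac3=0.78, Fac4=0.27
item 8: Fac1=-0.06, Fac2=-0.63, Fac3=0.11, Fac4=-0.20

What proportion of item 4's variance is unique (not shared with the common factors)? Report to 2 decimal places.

h² = 0.07² + 0.30² + 0.83² + 0.13² = 0.0049 + 0.0900 + 0.6889 + 0.0169 = 0.8007
Uniqueness u² = 1 − h² = 1 − 0.8007 = 0.1993

0.20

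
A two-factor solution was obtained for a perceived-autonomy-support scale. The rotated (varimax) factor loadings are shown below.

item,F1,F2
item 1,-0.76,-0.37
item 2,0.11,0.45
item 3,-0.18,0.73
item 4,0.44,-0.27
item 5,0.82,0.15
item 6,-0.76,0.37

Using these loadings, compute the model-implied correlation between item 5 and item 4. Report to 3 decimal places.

r̂ = Σ λ_i·λ_j across factors = (0.82)(0.44) + (0.15)(-0.27)
  = +0.3608 -0.0405 = 0.3203

0.320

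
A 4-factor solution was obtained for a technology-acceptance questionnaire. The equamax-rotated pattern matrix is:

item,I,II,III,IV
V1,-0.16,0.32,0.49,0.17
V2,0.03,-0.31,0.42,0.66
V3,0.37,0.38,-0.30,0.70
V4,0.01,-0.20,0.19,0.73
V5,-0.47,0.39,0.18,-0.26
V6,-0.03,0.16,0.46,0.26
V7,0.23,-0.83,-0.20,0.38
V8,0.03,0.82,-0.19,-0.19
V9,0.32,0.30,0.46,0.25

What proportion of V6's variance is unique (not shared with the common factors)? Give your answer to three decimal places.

0.694

h² = (-0.03)² + 0.16² + 0.46² + 0.26² = 0.0009 + 0.0256 + 0.2116 + 0.0676 = 0.3057
Uniqueness u² = 1 − h² = 1 − 0.3057 = 0.6943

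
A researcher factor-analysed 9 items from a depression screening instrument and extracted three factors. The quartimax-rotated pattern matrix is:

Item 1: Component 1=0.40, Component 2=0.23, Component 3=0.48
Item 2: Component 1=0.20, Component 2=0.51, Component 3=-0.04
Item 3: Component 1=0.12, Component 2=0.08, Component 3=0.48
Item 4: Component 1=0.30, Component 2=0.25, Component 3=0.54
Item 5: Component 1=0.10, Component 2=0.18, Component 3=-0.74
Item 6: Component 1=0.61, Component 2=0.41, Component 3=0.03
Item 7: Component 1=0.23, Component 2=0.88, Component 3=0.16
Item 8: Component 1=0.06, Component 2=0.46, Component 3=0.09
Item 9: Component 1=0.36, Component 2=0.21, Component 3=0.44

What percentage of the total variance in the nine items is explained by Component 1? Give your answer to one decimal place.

SS loadings for Component 1 = 0.40² + 0.20² + 0.12² + 0.30² + 0.10² + 0.61² + 0.23² + 0.06² + 0.36² = 0.8726
With 9 standardized items, total variance = 9. Proportion = 0.8726/9 = 0.0970 → 9.70%.

9.7%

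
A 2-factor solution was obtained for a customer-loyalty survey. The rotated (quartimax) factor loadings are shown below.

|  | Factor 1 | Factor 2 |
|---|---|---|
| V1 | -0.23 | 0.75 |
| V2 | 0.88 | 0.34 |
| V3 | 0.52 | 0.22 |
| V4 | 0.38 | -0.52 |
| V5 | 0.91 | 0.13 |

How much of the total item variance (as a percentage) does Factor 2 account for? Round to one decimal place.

20.3%

SS loadings for Factor 2 = 0.75² + 0.34² + 0.22² + (-0.52)² + 0.13² = 1.0138
With 5 standardized items, total variance = 5. Proportion = 1.0138/5 = 0.2028 → 20.28%.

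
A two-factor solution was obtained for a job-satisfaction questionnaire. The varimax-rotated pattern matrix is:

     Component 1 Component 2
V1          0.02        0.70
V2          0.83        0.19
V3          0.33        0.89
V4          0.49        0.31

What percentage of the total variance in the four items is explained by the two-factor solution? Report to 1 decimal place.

Communalities: 0.4904, 0.7250, 0.9010, 0.3362; Σh² = 2.4526.
Total variance with 4 standardized items is 4, so the solution explains 2.4526/4 = 0.6131 = 61.31%.

61.3%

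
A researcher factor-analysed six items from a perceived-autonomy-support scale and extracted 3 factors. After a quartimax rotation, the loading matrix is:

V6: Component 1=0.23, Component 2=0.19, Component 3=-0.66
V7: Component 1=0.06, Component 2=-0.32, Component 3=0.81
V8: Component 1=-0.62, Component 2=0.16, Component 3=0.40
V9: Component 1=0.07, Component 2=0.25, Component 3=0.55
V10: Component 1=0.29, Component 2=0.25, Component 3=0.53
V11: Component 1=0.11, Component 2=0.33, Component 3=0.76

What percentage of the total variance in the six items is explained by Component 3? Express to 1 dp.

40.2%

SS loadings for Component 3 = (-0.66)² + 0.81² + 0.40² + 0.55² + 0.53² + 0.76² = 2.4127
With 6 standardized items, total variance = 6. Proportion = 2.4127/6 = 0.4021 → 40.21%.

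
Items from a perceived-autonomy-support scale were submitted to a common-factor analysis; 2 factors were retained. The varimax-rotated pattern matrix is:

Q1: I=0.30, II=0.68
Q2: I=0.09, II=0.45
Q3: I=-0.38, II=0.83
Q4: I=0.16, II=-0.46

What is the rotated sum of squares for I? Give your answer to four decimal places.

0.2681

SS loadings for I = 0.30² + 0.09² + (-0.38)² + 0.16² = 0.0900 + 0.0081 + 0.1444 + 0.0256 = 0.2681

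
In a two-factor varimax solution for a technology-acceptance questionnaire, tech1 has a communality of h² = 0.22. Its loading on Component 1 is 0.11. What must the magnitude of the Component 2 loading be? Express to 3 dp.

Under orthogonal rotation h² = Σλ², so λ_Component 2² = h² − (0.0121) = 0.22 − 0.0121 = 0.2079.
|λ| = √0.2079 = 0.4560.

0.456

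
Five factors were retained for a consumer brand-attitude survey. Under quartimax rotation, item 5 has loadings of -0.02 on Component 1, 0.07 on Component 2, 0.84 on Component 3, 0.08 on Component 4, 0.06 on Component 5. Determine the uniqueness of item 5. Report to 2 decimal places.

h² = (-0.02)² + 0.07² + 0.84² + 0.08² + 0.06² = 0.0004 + 0.0049 + 0.7056 + 0.0064 + 0.0036 = 0.7209
Uniqueness u² = 1 − h² = 1 − 0.7209 = 0.2791

0.28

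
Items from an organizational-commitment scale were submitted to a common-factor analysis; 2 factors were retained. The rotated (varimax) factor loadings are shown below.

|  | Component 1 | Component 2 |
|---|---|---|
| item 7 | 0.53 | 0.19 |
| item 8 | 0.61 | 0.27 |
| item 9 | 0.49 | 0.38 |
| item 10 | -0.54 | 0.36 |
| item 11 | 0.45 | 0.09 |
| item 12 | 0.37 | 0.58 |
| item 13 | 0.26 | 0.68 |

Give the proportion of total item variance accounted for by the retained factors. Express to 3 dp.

Communalities: 0.3170, 0.4450, 0.3845, 0.4212, 0.2106, 0.4733, 0.5300; Σh² = 2.7816.
Total variance with 7 standardized items is 7, so the solution explains 2.7816/7 = 0.3974.

0.397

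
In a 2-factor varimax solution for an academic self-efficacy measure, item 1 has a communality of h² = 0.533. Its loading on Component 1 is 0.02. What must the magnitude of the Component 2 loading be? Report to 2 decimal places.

0.73

Under orthogonal rotation h² = Σλ², so λ_Component 2² = h² − (0.0004) = 0.533 − 0.0004 = 0.5326.
|λ| = √0.5326 = 0.7298.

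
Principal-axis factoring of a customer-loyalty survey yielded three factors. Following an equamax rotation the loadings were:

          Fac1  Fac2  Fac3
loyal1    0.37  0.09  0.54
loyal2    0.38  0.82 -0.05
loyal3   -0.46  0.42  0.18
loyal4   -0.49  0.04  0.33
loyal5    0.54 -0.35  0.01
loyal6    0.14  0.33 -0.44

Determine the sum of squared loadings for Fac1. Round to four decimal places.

SS loadings for Fac1 = 0.37² + 0.38² + (-0.46)² + (-0.49)² + 0.54² + 0.14² = 0.1369 + 0.1444 + 0.2116 + 0.2401 + 0.2916 + 0.0196 = 1.0442

1.0442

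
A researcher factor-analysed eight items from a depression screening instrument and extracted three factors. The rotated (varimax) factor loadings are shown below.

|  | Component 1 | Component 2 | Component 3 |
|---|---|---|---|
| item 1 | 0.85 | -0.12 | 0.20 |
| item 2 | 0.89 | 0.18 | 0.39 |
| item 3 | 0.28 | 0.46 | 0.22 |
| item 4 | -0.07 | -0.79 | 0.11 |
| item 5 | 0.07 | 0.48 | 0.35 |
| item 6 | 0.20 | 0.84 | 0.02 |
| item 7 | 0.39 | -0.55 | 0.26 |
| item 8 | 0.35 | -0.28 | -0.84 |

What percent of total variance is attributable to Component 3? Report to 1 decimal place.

SS loadings for Component 3 = 0.20² + 0.39² + 0.22² + 0.11² + 0.35² + 0.02² + 0.26² + (-0.84)² = 1.1487
With 8 standardized items, total variance = 8. Proportion = 1.1487/8 = 0.1436 → 14.36%.

14.4%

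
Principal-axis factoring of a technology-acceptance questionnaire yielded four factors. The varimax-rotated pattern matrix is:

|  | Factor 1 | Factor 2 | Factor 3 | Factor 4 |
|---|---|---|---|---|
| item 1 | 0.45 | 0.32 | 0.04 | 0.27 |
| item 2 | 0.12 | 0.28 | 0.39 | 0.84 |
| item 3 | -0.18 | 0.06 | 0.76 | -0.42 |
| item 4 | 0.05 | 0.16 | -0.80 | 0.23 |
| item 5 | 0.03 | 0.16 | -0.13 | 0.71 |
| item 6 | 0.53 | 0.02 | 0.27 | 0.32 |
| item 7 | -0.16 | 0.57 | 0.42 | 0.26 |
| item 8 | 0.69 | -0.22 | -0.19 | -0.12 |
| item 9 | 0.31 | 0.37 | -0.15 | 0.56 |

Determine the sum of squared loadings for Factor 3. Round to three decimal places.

1.696

SS loadings for Factor 3 = 0.04² + 0.39² + 0.76² + (-0.80)² + (-0.13)² + 0.27² + 0.42² + (-0.19)² + (-0.15)² = 0.0016 + 0.1521 + 0.5776 + 0.6400 + 0.0169 + 0.0729 + 0.1764 + 0.0361 + 0.0225 = 1.6961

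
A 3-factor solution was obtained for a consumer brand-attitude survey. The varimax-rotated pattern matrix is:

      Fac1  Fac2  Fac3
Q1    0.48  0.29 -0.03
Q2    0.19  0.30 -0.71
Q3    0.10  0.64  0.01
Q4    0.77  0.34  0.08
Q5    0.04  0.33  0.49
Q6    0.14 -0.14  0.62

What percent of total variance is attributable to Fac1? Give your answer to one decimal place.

14.8%

SS loadings for Fac1 = 0.48² + 0.19² + 0.10² + 0.77² + 0.04² + 0.14² = 0.8906
With 6 standardized items, total variance = 6. Proportion = 0.8906/6 = 0.1484 → 14.84%.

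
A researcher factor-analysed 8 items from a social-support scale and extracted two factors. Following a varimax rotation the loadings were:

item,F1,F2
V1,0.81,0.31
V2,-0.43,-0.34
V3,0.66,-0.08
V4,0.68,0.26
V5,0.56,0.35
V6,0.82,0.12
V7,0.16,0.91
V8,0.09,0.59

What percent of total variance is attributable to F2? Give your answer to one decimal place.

20.0%

SS loadings for F2 = 0.31² + (-0.34)² + (-0.08)² + 0.26² + 0.35² + 0.12² + 0.91² + 0.59² = 1.5988
With 8 standardized items, total variance = 8. Proportion = 1.5988/8 = 0.1998 → 19.98%.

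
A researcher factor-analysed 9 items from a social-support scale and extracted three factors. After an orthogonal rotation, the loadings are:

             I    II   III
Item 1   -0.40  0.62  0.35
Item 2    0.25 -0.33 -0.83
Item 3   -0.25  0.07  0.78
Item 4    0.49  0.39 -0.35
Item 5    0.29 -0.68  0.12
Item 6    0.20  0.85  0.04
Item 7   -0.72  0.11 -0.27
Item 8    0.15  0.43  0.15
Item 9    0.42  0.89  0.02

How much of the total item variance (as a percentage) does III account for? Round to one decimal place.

SS loadings for III = 0.35² + (-0.83)² + 0.78² + (-0.35)² + 0.12² + 0.04² + (-0.27)² + 0.15² + 0.02² = 1.6541
With 9 standardized items, total variance = 9. Proportion = 1.6541/9 = 0.1838 → 18.38%.

18.4%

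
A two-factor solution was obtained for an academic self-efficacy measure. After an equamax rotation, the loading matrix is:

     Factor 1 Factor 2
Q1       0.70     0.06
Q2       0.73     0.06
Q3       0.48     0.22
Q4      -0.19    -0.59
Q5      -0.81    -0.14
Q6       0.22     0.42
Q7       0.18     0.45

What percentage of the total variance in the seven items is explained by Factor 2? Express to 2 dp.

11.46%

SS loadings for Factor 2 = 0.06² + 0.06² + 0.22² + (-0.59)² + (-0.14)² + 0.42² + 0.45² = 0.8022
With 7 standardized items, total variance = 7. Proportion = 0.8022/7 = 0.1146 → 11.46%.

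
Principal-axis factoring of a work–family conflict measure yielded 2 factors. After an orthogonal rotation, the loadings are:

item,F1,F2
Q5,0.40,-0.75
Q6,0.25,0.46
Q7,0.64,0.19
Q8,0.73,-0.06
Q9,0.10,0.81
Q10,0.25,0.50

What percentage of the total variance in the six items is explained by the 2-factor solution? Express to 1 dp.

Communalities: 0.7225, 0.2741, 0.4457, 0.5365, 0.6661, 0.3125; Σh² = 2.9574.
Total variance with 6 standardized items is 6, so the solution explains 2.9574/6 = 0.4929 = 49.29%.

49.3%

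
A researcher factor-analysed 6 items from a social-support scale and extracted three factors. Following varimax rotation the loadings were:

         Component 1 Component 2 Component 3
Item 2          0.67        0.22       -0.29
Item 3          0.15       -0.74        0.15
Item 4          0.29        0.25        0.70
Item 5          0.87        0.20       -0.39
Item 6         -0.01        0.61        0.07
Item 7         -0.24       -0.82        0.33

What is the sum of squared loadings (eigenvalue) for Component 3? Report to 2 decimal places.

SS loadings for Component 3 = (-0.29)² + 0.15² + 0.70² + (-0.39)² + 0.07² + 0.33² = 0.0841 + 0.0225 + 0.4900 + 0.1521 + 0.0049 + 0.1089 = 0.8625

0.86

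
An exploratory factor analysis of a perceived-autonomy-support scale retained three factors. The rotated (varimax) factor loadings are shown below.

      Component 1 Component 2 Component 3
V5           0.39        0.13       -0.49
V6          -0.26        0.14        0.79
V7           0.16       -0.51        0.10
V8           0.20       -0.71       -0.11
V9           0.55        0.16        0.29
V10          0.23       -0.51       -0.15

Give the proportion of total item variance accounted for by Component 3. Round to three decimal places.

SS loadings for Component 3 = (-0.49)² + 0.79² + 0.10² + (-0.11)² + 0.29² + (-0.15)² = 0.9929
Proportion of variance = 0.9929 / 6 = 0.1655.

0.165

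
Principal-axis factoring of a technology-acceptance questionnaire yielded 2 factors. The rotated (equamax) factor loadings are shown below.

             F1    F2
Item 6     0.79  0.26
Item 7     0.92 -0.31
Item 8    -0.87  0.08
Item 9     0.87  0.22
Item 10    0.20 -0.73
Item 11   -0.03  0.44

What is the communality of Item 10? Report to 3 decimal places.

0.573

h² = 0.20² + (-0.73)² = 0.0400 + 0.5329 = 0.5729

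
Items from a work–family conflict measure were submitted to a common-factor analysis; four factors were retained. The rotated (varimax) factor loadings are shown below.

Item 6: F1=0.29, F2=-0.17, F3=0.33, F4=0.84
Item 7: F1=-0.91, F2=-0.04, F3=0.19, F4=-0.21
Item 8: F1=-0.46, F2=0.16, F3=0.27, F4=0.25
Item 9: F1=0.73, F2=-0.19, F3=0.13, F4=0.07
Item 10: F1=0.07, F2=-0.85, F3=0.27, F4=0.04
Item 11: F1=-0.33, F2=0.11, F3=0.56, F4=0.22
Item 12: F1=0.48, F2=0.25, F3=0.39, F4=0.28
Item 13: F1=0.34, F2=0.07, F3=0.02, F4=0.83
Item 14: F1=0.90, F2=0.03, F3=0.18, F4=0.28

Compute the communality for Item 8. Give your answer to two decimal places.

h² = (-0.46)² + 0.16² + 0.27² + 0.25² = 0.2116 + 0.0256 + 0.0729 + 0.0625 = 0.3726

0.37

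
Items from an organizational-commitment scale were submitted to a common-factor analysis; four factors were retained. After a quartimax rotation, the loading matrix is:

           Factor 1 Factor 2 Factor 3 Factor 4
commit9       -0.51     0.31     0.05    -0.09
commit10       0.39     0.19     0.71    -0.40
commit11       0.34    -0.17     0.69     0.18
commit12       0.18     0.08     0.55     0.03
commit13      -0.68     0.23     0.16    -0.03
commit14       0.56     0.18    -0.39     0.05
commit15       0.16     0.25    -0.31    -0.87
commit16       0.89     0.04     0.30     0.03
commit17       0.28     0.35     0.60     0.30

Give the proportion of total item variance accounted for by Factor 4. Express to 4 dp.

SS loadings for Factor 4 = (-0.09)² + (-0.40)² + 0.18² + 0.03² + (-0.03)² + 0.05² + (-0.87)² + 0.03² + 0.30² = 1.0526
Proportion of variance = 1.0526 / 9 = 0.1170.

0.1170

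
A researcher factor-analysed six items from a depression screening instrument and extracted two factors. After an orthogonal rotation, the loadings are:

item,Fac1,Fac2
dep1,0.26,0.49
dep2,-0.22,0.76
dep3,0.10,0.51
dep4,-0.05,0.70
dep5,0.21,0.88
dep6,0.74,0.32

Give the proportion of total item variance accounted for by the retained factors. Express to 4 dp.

0.5275

SS loadings by factor: 0.7202, 2.4446; total = 3.1648.
Total variance with 6 standardized items is 6, so the solution explains 3.1648/6 = 0.5275.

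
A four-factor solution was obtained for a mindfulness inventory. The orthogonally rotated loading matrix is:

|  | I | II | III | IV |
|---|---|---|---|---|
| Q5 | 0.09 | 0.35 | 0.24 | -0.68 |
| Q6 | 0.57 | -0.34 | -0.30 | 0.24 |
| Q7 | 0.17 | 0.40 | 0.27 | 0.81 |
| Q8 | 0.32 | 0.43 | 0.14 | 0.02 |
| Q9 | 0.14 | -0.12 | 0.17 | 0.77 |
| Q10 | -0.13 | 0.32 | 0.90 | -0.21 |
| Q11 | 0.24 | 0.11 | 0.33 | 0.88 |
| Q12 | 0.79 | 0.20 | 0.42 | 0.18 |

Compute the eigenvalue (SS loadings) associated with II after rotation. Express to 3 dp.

SS loadings for II = 0.35² + (-0.34)² + 0.40² + 0.43² + (-0.12)² + 0.32² + 0.11² + 0.20² = 0.1225 + 0.1156 + 0.1600 + 0.1849 + 0.0144 + 0.1024 + 0.0121 + 0.0400 = 0.7519

0.752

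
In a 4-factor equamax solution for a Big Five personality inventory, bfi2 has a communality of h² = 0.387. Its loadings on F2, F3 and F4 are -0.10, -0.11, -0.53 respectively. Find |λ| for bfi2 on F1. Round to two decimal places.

Under orthogonal rotation h² = Σλ², so λ_F1² = h² − (0.3030) = 0.387 − 0.3030 = 0.0840.
|λ| = √0.0840 = 0.2898.

0.29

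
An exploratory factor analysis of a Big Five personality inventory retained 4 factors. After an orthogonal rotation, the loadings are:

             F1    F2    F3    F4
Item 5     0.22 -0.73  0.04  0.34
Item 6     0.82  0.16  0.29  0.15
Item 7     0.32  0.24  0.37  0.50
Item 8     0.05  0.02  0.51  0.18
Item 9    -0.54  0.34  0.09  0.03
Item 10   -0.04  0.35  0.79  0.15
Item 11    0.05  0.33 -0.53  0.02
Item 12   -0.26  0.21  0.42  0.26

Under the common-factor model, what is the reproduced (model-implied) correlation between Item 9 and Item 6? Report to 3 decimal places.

-0.358

r̂ = Σ λ_i·λ_j across factors = (-0.54)(0.82) + (0.34)(0.16) + (0.09)(0.29) + (0.03)(0.15)
  = -0.4428 +0.0544 +0.0261 +0.0045 = -0.3578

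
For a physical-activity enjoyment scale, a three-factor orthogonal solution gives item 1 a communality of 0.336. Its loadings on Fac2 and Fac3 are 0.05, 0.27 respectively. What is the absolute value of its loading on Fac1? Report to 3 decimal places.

0.510

Under orthogonal rotation h² = Σλ², so λ_Fac1² = h² − (0.0754) = 0.336 − 0.0754 = 0.2606.
|λ| = √0.2606 = 0.5105.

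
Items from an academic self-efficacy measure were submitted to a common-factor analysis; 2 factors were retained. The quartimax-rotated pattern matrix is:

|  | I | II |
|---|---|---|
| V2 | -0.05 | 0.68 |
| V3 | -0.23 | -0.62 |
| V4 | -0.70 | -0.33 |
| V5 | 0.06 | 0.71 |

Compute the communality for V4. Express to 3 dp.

0.599

h² = (-0.70)² + (-0.33)² = 0.4900 + 0.1089 = 0.5989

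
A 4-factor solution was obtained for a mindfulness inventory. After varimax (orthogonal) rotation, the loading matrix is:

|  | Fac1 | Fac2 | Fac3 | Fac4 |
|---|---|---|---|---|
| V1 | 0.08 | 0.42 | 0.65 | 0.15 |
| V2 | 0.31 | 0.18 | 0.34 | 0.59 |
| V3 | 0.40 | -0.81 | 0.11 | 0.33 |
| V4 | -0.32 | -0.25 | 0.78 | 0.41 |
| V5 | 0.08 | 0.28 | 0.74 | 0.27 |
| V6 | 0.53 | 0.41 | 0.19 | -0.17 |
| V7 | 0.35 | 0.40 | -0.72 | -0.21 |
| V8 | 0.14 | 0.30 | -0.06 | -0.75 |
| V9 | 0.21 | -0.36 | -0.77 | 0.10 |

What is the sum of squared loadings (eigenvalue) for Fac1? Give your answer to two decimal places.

SS loadings for Fac1 = 0.08² + 0.31² + 0.40² + (-0.32)² + 0.08² + 0.53² + 0.35² + 0.14² + 0.21² = 0.0064 + 0.0961 + 0.1600 + 0.1024 + 0.0064 + 0.2809 + 0.1225 + 0.0196 + 0.0441 = 0.8384

0.84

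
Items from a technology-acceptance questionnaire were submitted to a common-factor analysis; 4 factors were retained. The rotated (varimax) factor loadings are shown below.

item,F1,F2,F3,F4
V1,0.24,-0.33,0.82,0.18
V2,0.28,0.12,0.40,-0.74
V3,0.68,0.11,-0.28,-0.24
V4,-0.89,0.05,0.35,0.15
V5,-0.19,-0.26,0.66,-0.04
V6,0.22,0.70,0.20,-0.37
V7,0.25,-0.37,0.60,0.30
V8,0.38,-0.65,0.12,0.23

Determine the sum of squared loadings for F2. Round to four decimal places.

1.2549

SS loadings for F2 = (-0.33)² + 0.12² + 0.11² + 0.05² + (-0.26)² + 0.70² + (-0.37)² + (-0.65)² = 0.1089 + 0.0144 + 0.0121 + 0.0025 + 0.0676 + 0.4900 + 0.1369 + 0.4225 = 1.2549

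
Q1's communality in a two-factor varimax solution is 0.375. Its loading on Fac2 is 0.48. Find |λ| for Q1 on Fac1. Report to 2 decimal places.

Under orthogonal rotation h² = Σλ², so λ_Fac1² = h² − (0.2304) = 0.375 − 0.2304 = 0.1446.
|λ| = √0.1446 = 0.3803.

0.38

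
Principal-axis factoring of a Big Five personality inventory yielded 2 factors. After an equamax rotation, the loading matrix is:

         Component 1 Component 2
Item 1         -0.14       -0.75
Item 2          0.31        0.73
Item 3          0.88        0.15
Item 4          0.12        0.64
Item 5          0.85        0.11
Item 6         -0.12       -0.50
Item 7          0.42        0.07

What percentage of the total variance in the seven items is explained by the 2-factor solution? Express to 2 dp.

Communalities: 0.5821, 0.6290, 0.7969, 0.4240, 0.7346, 0.2644, 0.1813; Σh² = 3.6123.
Total variance with 7 standardized items is 7, so the solution explains 3.6123/7 = 0.5160 = 51.60%.

51.60%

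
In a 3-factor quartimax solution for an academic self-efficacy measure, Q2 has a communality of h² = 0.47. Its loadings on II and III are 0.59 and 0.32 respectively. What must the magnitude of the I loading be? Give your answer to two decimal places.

Under orthogonal rotation h² = Σλ², so λ_I² = h² − (0.4505) = 0.47 − 0.4505 = 0.0195.
|λ| = √0.0195 = 0.1396.

0.14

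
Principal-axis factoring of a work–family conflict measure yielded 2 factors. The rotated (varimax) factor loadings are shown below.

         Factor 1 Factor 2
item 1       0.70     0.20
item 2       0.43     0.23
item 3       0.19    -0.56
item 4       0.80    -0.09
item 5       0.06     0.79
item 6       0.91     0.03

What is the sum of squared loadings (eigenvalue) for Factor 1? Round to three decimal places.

SS loadings for Factor 1 = 0.70² + 0.43² + 0.19² + 0.80² + 0.06² + 0.91² = 0.4900 + 0.1849 + 0.0361 + 0.6400 + 0.0036 + 0.8281 = 2.1827

2.183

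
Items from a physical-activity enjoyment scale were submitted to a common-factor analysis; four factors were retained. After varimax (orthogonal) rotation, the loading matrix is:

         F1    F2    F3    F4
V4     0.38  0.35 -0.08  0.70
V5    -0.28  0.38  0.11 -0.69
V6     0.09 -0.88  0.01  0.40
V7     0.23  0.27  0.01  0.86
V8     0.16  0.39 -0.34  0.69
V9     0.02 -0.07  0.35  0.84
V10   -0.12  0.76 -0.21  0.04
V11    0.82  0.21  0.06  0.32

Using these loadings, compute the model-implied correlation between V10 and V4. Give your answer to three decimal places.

0.265

r̂ = Σ λ_i·λ_j across factors = (-0.12)(0.38) + (0.76)(0.35) + (-0.21)(-0.08) + (0.04)(0.70)
  = -0.0456 +0.2660 +0.0168 +0.0280 = 0.2652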